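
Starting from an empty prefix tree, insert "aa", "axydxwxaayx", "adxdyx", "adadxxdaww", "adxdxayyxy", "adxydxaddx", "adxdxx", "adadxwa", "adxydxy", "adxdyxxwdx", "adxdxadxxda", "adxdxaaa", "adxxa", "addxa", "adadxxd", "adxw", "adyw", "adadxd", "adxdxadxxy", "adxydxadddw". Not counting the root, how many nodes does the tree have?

65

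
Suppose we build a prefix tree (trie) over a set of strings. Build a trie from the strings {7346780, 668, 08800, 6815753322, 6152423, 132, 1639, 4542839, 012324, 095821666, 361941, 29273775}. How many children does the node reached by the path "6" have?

Walk "6" from the root, arriving at one node.
Distinct next characters after "6": 1, 6, 8.
That node has 3 child edges.

3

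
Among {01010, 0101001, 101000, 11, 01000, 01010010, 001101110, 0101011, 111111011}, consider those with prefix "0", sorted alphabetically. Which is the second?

Words with prefix "0", in lexicographic order: "001101110", "01000", "01010", "0101001", "01010010", "0101011"
The 2nd is 01000.

01000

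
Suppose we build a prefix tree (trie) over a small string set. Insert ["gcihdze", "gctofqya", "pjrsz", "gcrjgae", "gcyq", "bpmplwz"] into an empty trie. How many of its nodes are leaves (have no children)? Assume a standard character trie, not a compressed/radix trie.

6

A leaf is a node with no children — equivalently, the end of a word that is not a proper prefix of any other stored word.
Those words: "bpmplwz", "gcihdze", "gcrjgae", "gctofqya", "gcyq", "pjrsz"
Leaf count: 6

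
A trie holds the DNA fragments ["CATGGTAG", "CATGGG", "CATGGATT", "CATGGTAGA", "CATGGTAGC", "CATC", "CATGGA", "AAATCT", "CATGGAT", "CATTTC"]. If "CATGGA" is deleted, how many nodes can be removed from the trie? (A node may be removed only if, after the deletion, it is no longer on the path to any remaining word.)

0

After clearing the end-marker at "CATGGA", prune upward until reaching a node still needed by another word.
Every node on "CATGGA" is still needed (e.g. by "CATGGATT"), so nothing is freed.
Nodes removed: 0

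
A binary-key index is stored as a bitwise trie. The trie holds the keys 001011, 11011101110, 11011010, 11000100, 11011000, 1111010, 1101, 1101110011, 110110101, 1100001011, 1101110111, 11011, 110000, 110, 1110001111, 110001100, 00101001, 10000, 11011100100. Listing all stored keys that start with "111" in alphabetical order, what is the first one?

Filter for "111…" and sort: "1110001111", "1111010"
Position 1: 1110001111

1110001111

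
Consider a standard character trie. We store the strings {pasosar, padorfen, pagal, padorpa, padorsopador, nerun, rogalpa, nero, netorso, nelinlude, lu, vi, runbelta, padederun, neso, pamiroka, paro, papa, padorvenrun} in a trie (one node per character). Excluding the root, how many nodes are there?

85

Insert word by word; a character creates a node only if that edge doesn't already exist:
  "pasosar" → 7 new (p, a, s, o, s, a, r)
  "padorfen" → prefix "pa" already present; 6 new (d, o, r, f, e, n)
  "pagal" → prefix "pa" already present; 3 new (g, a, l)
  "padorpa" → prefix "pador" already present; 2 new (p, a)
  "padorsopador" → prefix "pador" already present; 7 new (s, o, p, a, d, o, r)
  "nerun" → 5 new (n, e, r, u, n)
  "rogalpa" → 7 new (r, o, g, a, l, p, a)
  "nero" → prefix "ner" already present; 1 new (o)
  "netorso" → prefix "ne" already present; 5 new (t, o, r, s, o)
  "nelinlude" → prefix "ne" already present; 7 new (l, i, n, l, u, d, e)
  "lu" → 2 new (l, u)
  "vi" → 2 new (v, i)
  "runbelta" → prefix "r" already present; 7 new (u, n, b, e, l, t, a)
  "padederun" → prefix "pad" already present; 6 new (e, d, e, r, u, n)
  "neso" → prefix "ne" already present; 2 new (s, o)
  "pamiroka" → prefix "pa" already present; 6 new (m, i, r, o, k, a)
  "paro" → prefix "pa" already present; 2 new (r, o)
  "papa" → prefix "pa" already present; 2 new (p, a)
  "padorvenrun" → prefix "pador" already present; 6 new (v, e, n, r, u, n)
Total nodes = 7 + 6 + 3 + 2 + 7 + 5 + 7 + 1 + 5 + 7 + 2 + 2 + 7 + 6 + 2 + 6 + 2 + 2 + 6 = 85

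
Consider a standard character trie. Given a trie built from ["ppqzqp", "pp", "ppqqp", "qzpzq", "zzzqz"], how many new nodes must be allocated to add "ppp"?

1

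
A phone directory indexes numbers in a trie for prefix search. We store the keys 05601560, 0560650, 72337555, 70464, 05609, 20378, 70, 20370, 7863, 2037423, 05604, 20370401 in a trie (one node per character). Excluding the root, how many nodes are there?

For each word, the new-node count is its length minus the longest prefix already in the trie:
  "05601560" → 8 new (0, 5, 6, 0, 1, 5, 6, 0)
  "0560650" → prefix "0560" already present; 3 new (6, 5, 0)
  "72337555" → 8 new (7, 2, 3, 3, 7, 5, 5, 5)
  "70464" → prefix "7" already present; 4 new (0, 4, 6, 4)
  "05609" → prefix "0560" already present; 1 new (9)
  "20378" → 5 new (2, 0, 3, 7, 8)
  "70" → prefix "70" already present; 0 new (none)
  "20370" → prefix "2037" already present; 1 new (0)
  "7863" → prefix "7" already present; 3 new (8, 6, 3)
  "2037423" → prefix "2037" already present; 3 new (4, 2, 3)
  "05604" → prefix "0560" already present; 1 new (4)
  "20370401" → prefix "20370" already present; 3 new (4, 0, 1)
Total nodes = 8 + 3 + 8 + 4 + 1 + 5 + 0 + 1 + 3 + 3 + 1 + 3 = 40

40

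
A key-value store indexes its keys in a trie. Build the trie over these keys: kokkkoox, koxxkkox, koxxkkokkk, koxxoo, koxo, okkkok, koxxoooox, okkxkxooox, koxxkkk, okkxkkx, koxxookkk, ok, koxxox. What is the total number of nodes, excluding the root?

43

Count nodes per top-level branch (shared prefixes stored once):
  'k'-branch (kokkkoox, koxo, koxxkkk, koxxkkokkk, koxxkkox, koxxoo, koxxookkk, koxxoooox, koxxox): 28 nodes
  'o'-branch (ok, okkkok, okkxkkx, okkxkxooox): 15 nodes
Sum: 43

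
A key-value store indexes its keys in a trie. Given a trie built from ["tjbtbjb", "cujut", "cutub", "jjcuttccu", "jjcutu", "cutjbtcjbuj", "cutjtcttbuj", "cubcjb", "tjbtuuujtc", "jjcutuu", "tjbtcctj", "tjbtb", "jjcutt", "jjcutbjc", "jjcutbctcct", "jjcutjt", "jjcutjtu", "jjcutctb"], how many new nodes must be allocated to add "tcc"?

"t" is already a path in the trie; the remaining "cc" must be added.
So 3 − 1 = 2 new nodes.

2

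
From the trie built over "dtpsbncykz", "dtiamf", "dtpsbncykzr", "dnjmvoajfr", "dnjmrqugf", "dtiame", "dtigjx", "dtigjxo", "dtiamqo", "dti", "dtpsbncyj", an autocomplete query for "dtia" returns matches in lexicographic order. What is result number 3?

Words with prefix "dtia", in lexicographic order: "dtiame", "dtiamf", "dtiamqo"
Position 3: dtiamqo

dtiamqo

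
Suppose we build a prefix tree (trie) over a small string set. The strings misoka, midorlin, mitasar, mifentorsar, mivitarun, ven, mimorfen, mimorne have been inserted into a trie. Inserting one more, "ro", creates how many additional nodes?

Nothing in the trie begins with "r"; the whole of "ro" is new.
2 − 0 = 2 new nodes.

2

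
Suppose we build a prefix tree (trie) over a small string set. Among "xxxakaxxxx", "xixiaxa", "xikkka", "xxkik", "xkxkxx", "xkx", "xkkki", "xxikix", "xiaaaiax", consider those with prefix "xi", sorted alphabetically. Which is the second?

Words with prefix "xi", in lexicographic order: "xiaaaiax", "xikkka", "xixiaxa"
Position 2: xikkka

xikkka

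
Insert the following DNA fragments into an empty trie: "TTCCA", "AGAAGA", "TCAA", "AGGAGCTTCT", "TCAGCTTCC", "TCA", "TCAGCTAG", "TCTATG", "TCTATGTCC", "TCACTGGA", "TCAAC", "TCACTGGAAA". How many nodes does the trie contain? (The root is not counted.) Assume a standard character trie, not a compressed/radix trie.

Count nodes per top-level branch (shared prefixes stored once):
  'A'-branch (AGAAGA, AGGAGCTTCT): 14 nodes
  'T'-branch (TCA, TCAA, TCAAC, TCACTGGA, TCACTGGAAA, TCAGCTAG, TCAGCTTCC, TCTATG, TCTATGTCC, TTCCA): 31 nodes
Sum: 45

45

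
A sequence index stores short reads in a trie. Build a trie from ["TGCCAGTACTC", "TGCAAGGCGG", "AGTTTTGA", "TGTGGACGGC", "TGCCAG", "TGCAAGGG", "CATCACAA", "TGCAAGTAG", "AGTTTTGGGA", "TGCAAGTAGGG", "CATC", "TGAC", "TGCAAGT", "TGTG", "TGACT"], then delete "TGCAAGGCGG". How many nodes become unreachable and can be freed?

3

Walk "TGCAAGGCGG" from the leaf back toward the root, removing each node that no remaining word uses.
The suffix "CGG" (3 nodes) is used only by "TGCAAGGCGG"; the node for "TGCAAGG" still has the child "G", so pruning stops there.
Nodes removed: 3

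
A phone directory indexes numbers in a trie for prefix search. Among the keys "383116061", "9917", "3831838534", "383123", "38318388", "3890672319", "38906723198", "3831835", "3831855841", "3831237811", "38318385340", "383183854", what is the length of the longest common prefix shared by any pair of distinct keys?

10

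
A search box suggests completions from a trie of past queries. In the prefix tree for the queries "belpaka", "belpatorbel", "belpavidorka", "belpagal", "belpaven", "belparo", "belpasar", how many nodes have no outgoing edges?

7

A leaf is a node with no children — equivalently, the end of a word that is not a proper prefix of any other stored word.
Those words: "belpagal", "belpaka", "belparo", "belpasar", "belpatorbel", "belpaven", "belpavidorka"
Leaf count: 7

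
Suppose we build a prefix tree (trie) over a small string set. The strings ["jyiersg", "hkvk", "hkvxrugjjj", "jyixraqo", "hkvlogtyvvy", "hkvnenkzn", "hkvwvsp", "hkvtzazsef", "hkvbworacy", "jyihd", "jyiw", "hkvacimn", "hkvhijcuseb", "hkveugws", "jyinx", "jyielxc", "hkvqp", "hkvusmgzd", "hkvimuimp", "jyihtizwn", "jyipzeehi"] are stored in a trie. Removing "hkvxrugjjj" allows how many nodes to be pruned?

7

Walk "hkvxrugjjj" from the leaf back toward the root, removing each node that no remaining word uses.
The suffix "xrugjjj" (7 nodes) is used only by "hkvxrugjjj"; the node for "hkv" still has the child "k", so pruning stops there.
Nodes removed: 7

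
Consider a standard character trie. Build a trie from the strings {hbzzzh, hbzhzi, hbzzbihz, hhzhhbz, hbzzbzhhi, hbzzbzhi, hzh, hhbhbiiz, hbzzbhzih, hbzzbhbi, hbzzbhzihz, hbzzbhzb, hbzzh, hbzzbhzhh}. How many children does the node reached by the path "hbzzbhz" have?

3

Walk "hbzzbhz" from the root, arriving at one node.
Distinct next characters after "hbzzbhz": b, h, i.
That node has 3 child edges.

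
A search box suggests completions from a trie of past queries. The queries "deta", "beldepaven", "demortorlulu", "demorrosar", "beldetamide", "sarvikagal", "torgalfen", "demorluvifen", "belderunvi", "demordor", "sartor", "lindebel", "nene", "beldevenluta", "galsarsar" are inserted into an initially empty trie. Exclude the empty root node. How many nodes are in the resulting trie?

Insert word by word; a character creates a node only if that edge doesn't already exist:
  "deta" → 4 new (d, e, t, a)
  "beldepaven" → 10 new (b, e, l, d, e, p, a, v, e, n)
  "demortorlulu" → prefix "de" already present; 10 new (m, o, r, t, o, r, l, u, l, u)
  "demorrosar" → prefix "demor" already present; 5 new (r, o, s, a, r)
  "beldetamide" → prefix "belde" already present; 6 new (t, a, m, i, d, e)
  "sarvikagal" → 10 new (s, a, r, v, i, k, a, g, a, l)
  "torgalfen" → 9 new (t, o, r, g, a, l, f, e, n)
  "demorluvifen" → prefix "demor" already present; 7 new (l, u, v, i, f, e, n)
  "belderunvi" → prefix "belde" already present; 5 new (r, u, n, v, i)
  "demordor" → prefix "demor" already present; 3 new (d, o, r)
  "sartor" → prefix "sar" already present; 3 new (t, o, r)
  "lindebel" → 8 new (l, i, n, d, e, b, e, l)
  "nene" → 4 new (n, e, n, e)
  "beldevenluta" → prefix "belde" already present; 7 new (v, e, n, l, u, t, a)
  "galsarsar" → 9 new (g, a, l, s, a, r, s, a, r)
Total nodes = 4 + 10 + 10 + 5 + 6 + 10 + 9 + 7 + 5 + 3 + 3 + 8 + 4 + 7 + 9 = 100

100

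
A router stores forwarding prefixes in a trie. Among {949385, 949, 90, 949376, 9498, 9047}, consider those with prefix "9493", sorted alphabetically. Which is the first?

DFS of the "9493" subtree visits, in order: "949376", "949385"
Position 1: 949376

949376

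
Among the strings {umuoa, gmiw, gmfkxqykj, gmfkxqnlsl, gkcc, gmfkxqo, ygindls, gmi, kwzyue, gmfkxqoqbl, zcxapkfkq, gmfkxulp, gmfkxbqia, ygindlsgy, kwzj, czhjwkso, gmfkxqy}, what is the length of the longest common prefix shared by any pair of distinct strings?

The deepest shared node is where two words last agree before diverging.
"gmfkxqo" and "gmfkxqoqbl" agree on "gmfkxqo" (7 characters) before diverging; nothing deeper is shared.
Longest shared-prefix length: 7

7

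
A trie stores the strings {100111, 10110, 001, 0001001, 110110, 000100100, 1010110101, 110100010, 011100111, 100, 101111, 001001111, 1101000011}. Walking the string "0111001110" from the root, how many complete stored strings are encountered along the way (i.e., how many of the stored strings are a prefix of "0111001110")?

1

Check each prefix of "0111001110" against the stored set — each match is an end-marker on the path.
Prefixes of the query that are stored words: "011100111"
Count: 1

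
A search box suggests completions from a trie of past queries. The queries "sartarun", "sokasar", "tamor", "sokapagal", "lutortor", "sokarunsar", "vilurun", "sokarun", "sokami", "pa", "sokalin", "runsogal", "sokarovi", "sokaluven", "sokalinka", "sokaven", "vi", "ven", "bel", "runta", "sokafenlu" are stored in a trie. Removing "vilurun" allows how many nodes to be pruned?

5

A node on "vilurun"'s path can go only if nothing else ends at it or branches off below it.
The suffix "lurun" (5 nodes) is used only by "vilurun"; "vi" is itself a stored word, so pruning stops there.
Nodes removed: 5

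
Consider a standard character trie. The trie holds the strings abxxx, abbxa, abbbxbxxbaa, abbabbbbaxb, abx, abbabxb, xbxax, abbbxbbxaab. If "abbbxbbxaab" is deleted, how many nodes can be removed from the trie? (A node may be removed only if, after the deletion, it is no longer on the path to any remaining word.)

Walk "abbbxbbxaab" from the leaf back toward the root, removing each node that no remaining word uses.
The suffix "bxaab" (5 nodes) is used only by "abbbxbbxaab"; the node for "abbbxb" still has the child "x", so pruning stops there.
Nodes removed: 5

5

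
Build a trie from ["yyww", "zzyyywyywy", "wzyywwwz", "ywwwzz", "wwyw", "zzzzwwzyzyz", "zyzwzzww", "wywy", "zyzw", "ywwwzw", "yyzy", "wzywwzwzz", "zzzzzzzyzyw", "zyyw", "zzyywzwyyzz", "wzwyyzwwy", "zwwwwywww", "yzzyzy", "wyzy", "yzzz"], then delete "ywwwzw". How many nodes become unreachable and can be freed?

1

Walk "ywwwzw" from the leaf back toward the root, removing each node that no remaining word uses.
The suffix "w" (1 node) is used only by "ywwwzw"; the node for "ywwwz" still has the child "z", so pruning stops there.
Nodes removed: 1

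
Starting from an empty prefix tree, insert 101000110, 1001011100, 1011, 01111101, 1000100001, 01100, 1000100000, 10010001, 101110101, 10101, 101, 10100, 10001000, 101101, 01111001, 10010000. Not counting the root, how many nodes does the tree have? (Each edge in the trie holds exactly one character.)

Insert word by word; a character creates a node only if that edge doesn't already exist:
  "101000110" → 9 new (1, 0, 1, 0, 0, 0, 1, 1, 0)
  "1001011100" → prefix "10" already present; 8 new (0, 1, 0, 1, 1, 1, 0, 0)
  "1011" → prefix "101" already present; 1 new (1)
  "01111101" → 8 new (0, 1, 1, 1, 1, 1, 0, 1)
  "1000100001" → prefix "100" already present; 7 new (0, 1, 0, 0, 0, 0, 1)
  "01100" → prefix "011" already present; 2 new (0, 0)
  "1000100000" → prefix "100010000" already present; 1 new (0)
  "10010001" → prefix "10010" already present; 3 new (0, 0, 1)
  "101110101" → prefix "1011" already present; 5 new (1, 0, 1, 0, 1)
  "10101" → prefix "1010" already present; 1 new (1)
  "101" → prefix "101" already present; 0 new (none)
  "10100" → prefix "10100" already present; 0 new (none)
  "10001000" → prefix "10001000" already present; 0 new (none)
  "101101" → prefix "1011" already present; 2 new (0, 1)
  "01111001" → prefix "01111" already present; 3 new (0, 0, 1)
  "10010000" → prefix "1001000" already present; 1 new (0)
Total nodes = 9 + 8 + 1 + 8 + 7 + 2 + 1 + 3 + 5 + 1 + 0 + 0 + 0 + 2 + 3 + 1 = 51

51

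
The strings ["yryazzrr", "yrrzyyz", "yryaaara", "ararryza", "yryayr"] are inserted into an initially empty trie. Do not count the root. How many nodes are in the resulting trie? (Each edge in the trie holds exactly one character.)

27

For each word, the new-node count is its length minus the longest prefix already in the trie:
  "yryazzrr" → 8 new (y, r, y, a, z, z, r, r)
  "yrrzyyz" → prefix "yr" already present; 5 new (r, z, y, y, z)
  "yryaaara" → prefix "yrya" already present; 4 new (a, a, r, a)
  "ararryza" → 8 new (a, r, a, r, r, y, z, a)
  "yryayr" → prefix "yrya" already present; 2 new (y, r)
Total nodes = 8 + 5 + 4 + 8 + 2 = 27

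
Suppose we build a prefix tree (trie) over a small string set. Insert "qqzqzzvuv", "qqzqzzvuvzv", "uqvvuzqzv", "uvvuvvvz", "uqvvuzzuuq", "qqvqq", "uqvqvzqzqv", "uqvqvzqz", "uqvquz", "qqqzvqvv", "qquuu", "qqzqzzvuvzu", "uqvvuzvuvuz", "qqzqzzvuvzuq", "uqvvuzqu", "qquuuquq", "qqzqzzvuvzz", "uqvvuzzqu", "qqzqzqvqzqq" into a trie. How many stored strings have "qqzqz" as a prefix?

6

Traverse to the node for "qqzqz", then collect every word in that subtree.
Words under "qqzqz": qqzqzqvqzqq, qqzqzzvuv, qqzqzzvuvzu, qqzqzzvuvzuq, qqzqzzvuvzv, qqzqzzvuvzz
Count: 6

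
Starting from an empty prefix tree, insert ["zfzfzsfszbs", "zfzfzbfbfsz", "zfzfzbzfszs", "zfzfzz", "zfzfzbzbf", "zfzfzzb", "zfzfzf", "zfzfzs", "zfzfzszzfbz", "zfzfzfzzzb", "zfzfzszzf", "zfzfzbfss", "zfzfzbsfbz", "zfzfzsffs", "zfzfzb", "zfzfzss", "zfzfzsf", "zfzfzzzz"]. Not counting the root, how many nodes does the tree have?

For each word, the new-node count is its length minus the longest prefix already in the trie:
  "zfzfzsfszbs" → 11 new (z, f, z, f, z, s, f, s, z, b, s)
  "zfzfzbfbfsz" → prefix "zfzfz" already present; 6 new (b, f, b, f, s, z)
  "zfzfzbzfszs" → prefix "zfzfzb" already present; 5 new (z, f, s, z, s)
  "zfzfzz" → prefix "zfzfz" already present; 1 new (z)
  "zfzfzbzbf" → prefix "zfzfzbz" already present; 2 new (b, f)
  "zfzfzzb" → prefix "zfzfzz" already present; 1 new (b)
  "zfzfzf" → prefix "zfzfz" already present; 1 new (f)
  "zfzfzs" → prefix "zfzfzs" already present; 0 new (none)
  "zfzfzszzfbz" → prefix "zfzfzs" already present; 5 new (z, z, f, b, z)
  "zfzfzfzzzb" → prefix "zfzfzf" already present; 4 new (z, z, z, b)
  "zfzfzszzf" → prefix "zfzfzszzf" already present; 0 new (none)
  "zfzfzbfss" → prefix "zfzfzbf" already present; 2 new (s, s)
  "zfzfzbsfbz" → prefix "zfzfzb" already present; 4 new (s, f, b, z)
  "zfzfzsffs" → prefix "zfzfzsf" already present; 2 new (f, s)
  "zfzfzb" → prefix "zfzfzb" already present; 0 new (none)
  "zfzfzss" → prefix "zfzfzs" already present; 1 new (s)
  "zfzfzsf" → prefix "zfzfzsf" already present; 0 new (none)
  "zfzfzzzz" → prefix "zfzfzz" already present; 2 new (z, z)
Total nodes = 11 + 6 + 5 + 1 + 2 + 1 + 1 + 0 + 5 + 4 + 0 + 2 + 4 + 2 + 0 + 1 + 0 + 2 = 47

47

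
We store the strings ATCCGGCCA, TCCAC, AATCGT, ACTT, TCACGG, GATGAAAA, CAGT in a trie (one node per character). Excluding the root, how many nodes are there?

38

Trace insertions, counting only characters that open a new branch:
  "ATCCGGCCA" → 9 new (A, T, C, C, G, G, C, C, A)
  "TCCAC" → 5 new (T, C, C, A, C)
  "AATCGT" → prefix "A" already present; 5 new (A, T, C, G, T)
  "ACTT" → prefix "A" already present; 3 new (C, T, T)
  "TCACGG" → prefix "TC" already present; 4 new (A, C, G, G)
  "GATGAAAA" → 8 new (G, A, T, G, A, A, A, A)
  "CAGT" → 4 new (C, A, G, T)
Total nodes = 9 + 5 + 5 + 3 + 4 + 8 + 4 = 38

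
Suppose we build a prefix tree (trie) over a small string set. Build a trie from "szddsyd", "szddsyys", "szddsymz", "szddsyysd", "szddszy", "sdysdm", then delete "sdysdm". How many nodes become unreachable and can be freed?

5

A node on "sdysdm"'s path can go only if nothing else ends at it or branches off below it.
The suffix "dysdm" (5 nodes) is used only by "sdysdm"; the node for "s" still has the child "z", so pruning stops there.
Nodes removed: 5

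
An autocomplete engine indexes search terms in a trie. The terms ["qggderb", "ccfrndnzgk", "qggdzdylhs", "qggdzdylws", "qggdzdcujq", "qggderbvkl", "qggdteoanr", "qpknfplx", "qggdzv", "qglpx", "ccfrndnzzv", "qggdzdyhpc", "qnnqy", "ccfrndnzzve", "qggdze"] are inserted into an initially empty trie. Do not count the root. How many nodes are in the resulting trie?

Insert word by word; a character creates a node only if that edge doesn't already exist:
  "qggderb" → 7 new (q, g, g, d, e, r, b)
  "ccfrndnzgk" → 10 new (c, c, f, r, n, d, n, z, g, k)
  "qggdzdylhs" → prefix "qggd" already present; 6 new (z, d, y, l, h, s)
  "qggdzdylws" → prefix "qggdzdyl" already present; 2 new (w, s)
  "qggdzdcujq" → prefix "qggdzd" already present; 4 new (c, u, j, q)
  "qggderbvkl" → prefix "qggderb" already present; 3 new (v, k, l)
  "qggdteoanr" → prefix "qggd" already present; 6 new (t, e, o, a, n, r)
  "qpknfplx" → prefix "q" already present; 7 new (p, k, n, f, p, l, x)
  "qggdzv" → prefix "qggdz" already present; 1 new (v)
  "qglpx" → prefix "qg" already present; 3 new (l, p, x)
  "ccfrndnzzv" → prefix "ccfrndnz" already present; 2 new (z, v)
  "qggdzdyhpc" → prefix "qggdzdy" already present; 3 new (h, p, c)
  "qnnqy" → prefix "q" already present; 4 new (n, n, q, y)
  "ccfrndnzzve" → prefix "ccfrndnzzv" already present; 1 new (e)
  "qggdze" → prefix "qggdz" already present; 1 new (e)
Total nodes = 7 + 10 + 6 + 2 + 4 + 3 + 6 + 7 + 1 + 3 + 2 + 3 + 4 + 1 + 1 = 60

60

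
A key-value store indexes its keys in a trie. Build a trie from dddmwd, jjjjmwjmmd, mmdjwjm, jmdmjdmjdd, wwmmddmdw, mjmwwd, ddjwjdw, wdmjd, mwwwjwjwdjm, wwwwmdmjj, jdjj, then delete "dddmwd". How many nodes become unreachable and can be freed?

After clearing the end-marker at "dddmwd", prune upward until reaching a node still needed by another word.
The suffix "dmwd" (4 nodes) is used only by "dddmwd"; the node for "dd" still has the child "j", so pruning stops there.
Nodes removed: 4

4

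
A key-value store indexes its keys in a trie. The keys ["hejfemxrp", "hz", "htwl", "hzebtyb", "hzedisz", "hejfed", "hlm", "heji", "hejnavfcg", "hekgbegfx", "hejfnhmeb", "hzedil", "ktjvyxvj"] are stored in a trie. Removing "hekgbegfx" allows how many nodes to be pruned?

7

After clearing the end-marker at "hekgbegfx", prune upward until reaching a node still needed by another word.
The suffix "kgbegfx" (7 nodes) is used only by "hekgbegfx"; the node for "he" still has the child "j", so pruning stops there.
Nodes removed: 7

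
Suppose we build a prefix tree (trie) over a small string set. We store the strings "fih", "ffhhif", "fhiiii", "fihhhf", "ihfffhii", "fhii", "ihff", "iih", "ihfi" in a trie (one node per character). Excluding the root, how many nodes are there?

For each word, the new-node count is its length minus the longest prefix already in the trie:
  "fih" → 3 new (f, i, h)
  "ffhhif" → prefix "f" already present; 5 new (f, h, h, i, f)
  "fhiiii" → prefix "f" already present; 5 new (h, i, i, i, i)
  "fihhhf" → prefix "fih" already present; 3 new (h, h, f)
  "ihfffhii" → 8 new (i, h, f, f, f, h, i, i)
  "fhii" → prefix "fhii" already present; 0 new (none)
  "ihff" → prefix "ihff" already present; 0 new (none)
  "iih" → prefix "i" already present; 2 new (i, h)
  "ihfi" → prefix "ihf" already present; 1 new (i)
Total nodes = 3 + 5 + 5 + 3 + 8 + 0 + 0 + 2 + 1 = 27

27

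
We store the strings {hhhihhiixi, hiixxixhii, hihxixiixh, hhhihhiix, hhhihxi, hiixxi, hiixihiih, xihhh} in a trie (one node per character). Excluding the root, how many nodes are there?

39

Insert word by word; a character creates a node only if that edge doesn't already exist:
  "hhhihhiixi" → 10 new (h, h, h, i, h, h, i, i, x, i)
  "hiixxixhii" → prefix "h" already present; 9 new (i, i, x, x, i, x, h, i, i)
  "hihxixiixh" → prefix "hi" already present; 8 new (h, x, i, x, i, i, x, h)
  "hhhihhiix" → prefix "hhhihhiix" already present; 0 new (none)
  "hhhihxi" → prefix "hhhih" already present; 2 new (x, i)
  "hiixxi" → prefix "hiixxi" already present; 0 new (none)
  "hiixihiih" → prefix "hiix" already present; 5 new (i, h, i, i, h)
  "xihhh" → 5 new (x, i, h, h, h)
Total nodes = 10 + 9 + 8 + 0 + 2 + 0 + 5 + 5 = 39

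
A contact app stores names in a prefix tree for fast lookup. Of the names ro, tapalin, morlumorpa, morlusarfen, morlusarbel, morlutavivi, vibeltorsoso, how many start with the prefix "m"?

4

Walk to "m"; the words in its subtree are exactly those with that prefix.
Matches: "morlumorpa", "morlusarbel", "morlusarfen", "morlutavivi"
Count: 4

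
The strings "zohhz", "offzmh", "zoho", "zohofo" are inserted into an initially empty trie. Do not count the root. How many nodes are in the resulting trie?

14

Trace insertions, counting only characters that open a new branch:
  "zohhz" → 5 new (z, o, h, h, z)
  "offzmh" → 6 new (o, f, f, z, m, h)
  "zoho" → prefix "zoh" already present; 1 new (o)
  "zohofo" → prefix "zoho" already present; 2 new (f, o)
Total nodes = 5 + 6 + 1 + 2 = 14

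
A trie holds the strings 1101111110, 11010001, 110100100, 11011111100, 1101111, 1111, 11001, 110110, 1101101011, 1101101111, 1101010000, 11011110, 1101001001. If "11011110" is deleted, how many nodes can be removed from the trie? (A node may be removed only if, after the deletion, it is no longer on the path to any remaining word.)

1

A node on "11011110"'s path can go only if nothing else ends at it or branches off below it.
The suffix "0" (1 node) is used only by "11011110"; the node for "1101111" still has the child "1", so pruning stops there.
Nodes removed: 1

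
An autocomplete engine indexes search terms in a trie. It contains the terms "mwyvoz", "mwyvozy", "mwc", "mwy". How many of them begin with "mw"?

Traverse to the node for "mw", then collect every word in that subtree.
Words under "mw": mwc, mwy, mwyvoz, mwyvozy
Count: 4

4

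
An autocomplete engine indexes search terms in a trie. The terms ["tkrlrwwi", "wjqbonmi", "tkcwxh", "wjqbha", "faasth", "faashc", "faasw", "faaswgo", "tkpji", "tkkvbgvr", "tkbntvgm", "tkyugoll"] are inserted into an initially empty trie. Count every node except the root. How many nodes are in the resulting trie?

54

Trace insertions, counting only characters that open a new branch:
  "tkrlrwwi" → 8 new (t, k, r, l, r, w, w, i)
  "wjqbonmi" → 8 new (w, j, q, b, o, n, m, i)
  "tkcwxh" → prefix "tk" already present; 4 new (c, w, x, h)
  "wjqbha" → prefix "wjqb" already present; 2 new (h, a)
  "faasth" → 6 new (f, a, a, s, t, h)
  "faashc" → prefix "faas" already present; 2 new (h, c)
  "faasw" → prefix "faas" already present; 1 new (w)
  "faaswgo" → prefix "faasw" already present; 2 new (g, o)
  "tkpji" → prefix "tk" already present; 3 new (p, j, i)
  "tkkvbgvr" → prefix "tk" already present; 6 new (k, v, b, g, v, r)
  "tkbntvgm" → prefix "tk" already present; 6 new (b, n, t, v, g, m)
  "tkyugoll" → prefix "tk" already present; 6 new (y, u, g, o, l, l)
Total nodes = 8 + 8 + 4 + 2 + 6 + 2 + 1 + 2 + 3 + 6 + 6 + 6 = 54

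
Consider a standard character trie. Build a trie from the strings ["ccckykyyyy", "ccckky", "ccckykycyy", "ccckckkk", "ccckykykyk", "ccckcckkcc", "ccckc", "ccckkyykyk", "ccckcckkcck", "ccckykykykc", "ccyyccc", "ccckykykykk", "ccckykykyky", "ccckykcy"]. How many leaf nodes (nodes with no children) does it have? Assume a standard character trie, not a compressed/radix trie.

10

A leaf is a node with no children — equivalently, the end of a word that is not a proper prefix of any other stored word.
Those words: "ccckcckkcck", "ccckckkk", "ccckkyykyk", "ccckykcy", "ccckykycyy", "ccckykykykc", "ccckykykykk", "ccckykykyky", "ccckykyyyy", "ccyyccc"
Leaf count: 10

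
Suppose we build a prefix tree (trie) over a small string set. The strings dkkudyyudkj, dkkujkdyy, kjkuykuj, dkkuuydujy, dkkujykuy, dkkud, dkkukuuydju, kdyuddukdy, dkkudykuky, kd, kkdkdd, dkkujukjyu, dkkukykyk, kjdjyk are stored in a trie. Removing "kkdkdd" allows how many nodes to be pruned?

After clearing the end-marker at "kkdkdd", prune upward until reaching a node still needed by another word.
The suffix "kdkdd" (5 nodes) is used only by "kkdkdd"; the node for "k" still has the child "j", so pruning stops there.
Nodes removed: 5

5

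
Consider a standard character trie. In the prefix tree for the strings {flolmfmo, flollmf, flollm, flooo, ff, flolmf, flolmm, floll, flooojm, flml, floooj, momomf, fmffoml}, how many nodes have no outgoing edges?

Leaves are exactly the stored words that no other stored word extends.
Those words: "ff", "flml", "flollmf", "flolmfmo", "flolmm", "flooojm", "fmffoml", "momomf"
Leaf count: 8

8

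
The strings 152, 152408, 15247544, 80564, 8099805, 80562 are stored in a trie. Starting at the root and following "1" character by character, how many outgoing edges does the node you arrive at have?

Follow the path "1" to its node, then look at its outgoing edges.
Characters that immediately follow "1" among the stored strings: {5}.
That node has 1 child edge.

1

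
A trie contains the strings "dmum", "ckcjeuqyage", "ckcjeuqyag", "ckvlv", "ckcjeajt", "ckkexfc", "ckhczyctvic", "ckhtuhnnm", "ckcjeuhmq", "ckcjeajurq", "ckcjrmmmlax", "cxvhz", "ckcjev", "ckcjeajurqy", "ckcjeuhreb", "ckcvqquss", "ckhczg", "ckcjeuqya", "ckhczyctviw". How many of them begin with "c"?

Walk to "c"; the words in its subtree are exactly those with that prefix.
Words under "c": ckcjeajt, ckcjeajurq, ckcjeajurqy, ckcjeuhmq, ckcjeuhreb, ckcjeuqya, ckcjeuqyag, ckcjeuqyage, ckcjev, ckcjrmmmlax, ckcvqquss, ckhczg, ckhczyctvic, ckhczyctviw, ckhtuhnnm, ckkexfc, ckvlv, cxvhz
Count: 18

18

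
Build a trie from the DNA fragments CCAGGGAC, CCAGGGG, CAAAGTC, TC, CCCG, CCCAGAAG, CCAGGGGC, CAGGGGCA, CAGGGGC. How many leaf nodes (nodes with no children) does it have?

Leaves are exactly the stored words that no other stored word extends.
Those words: "CAAAGTC", "CAGGGGCA", "CCAGGGAC", "CCAGGGGC", "CCCAGAAG", "CCCG", "TC"
Leaf count: 7

7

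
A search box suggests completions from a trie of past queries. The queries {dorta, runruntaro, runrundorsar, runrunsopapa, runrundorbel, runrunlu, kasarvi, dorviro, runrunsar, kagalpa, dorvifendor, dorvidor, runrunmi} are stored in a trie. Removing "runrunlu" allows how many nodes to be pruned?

2

Walk "runrunlu" from the leaf back toward the root, removing each node that no remaining word uses.
The suffix "lu" (2 nodes) is used only by "runrunlu"; the node for "runrun" still has the child "t", so pruning stops there.
Nodes removed: 2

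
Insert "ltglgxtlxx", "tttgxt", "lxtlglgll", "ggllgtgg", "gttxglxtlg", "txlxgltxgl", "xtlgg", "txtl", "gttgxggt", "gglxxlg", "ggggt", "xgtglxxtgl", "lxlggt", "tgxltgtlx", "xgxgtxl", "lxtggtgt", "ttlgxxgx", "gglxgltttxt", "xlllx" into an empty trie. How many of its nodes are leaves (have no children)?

A leaf is a node with no children — equivalently, the end of a word that is not a proper prefix of any other stored word.
Those words: "ggggt", "ggllgtgg", "gglxgltttxt", "gglxxlg", "gttgxggt", "gttxglxtlg", "ltglgxtlxx", "lxlggt", "lxtggtgt", "lxtlglgll", "tgxltgtlx", "ttlgxxgx", "tttgxt", "txlxgltxgl", "txtl", "xgtglxxtgl", "xgxgtxl", "xlllx", "xtlgg"
Leaf count: 19

19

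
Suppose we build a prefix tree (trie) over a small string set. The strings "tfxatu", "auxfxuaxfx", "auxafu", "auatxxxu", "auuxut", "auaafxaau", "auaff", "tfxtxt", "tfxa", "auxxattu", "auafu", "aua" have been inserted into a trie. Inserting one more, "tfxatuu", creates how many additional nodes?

"tfxatu" is already a path in the trie; the remaining "u" must be added.
Each of the 1 remaining characters creates one node.

1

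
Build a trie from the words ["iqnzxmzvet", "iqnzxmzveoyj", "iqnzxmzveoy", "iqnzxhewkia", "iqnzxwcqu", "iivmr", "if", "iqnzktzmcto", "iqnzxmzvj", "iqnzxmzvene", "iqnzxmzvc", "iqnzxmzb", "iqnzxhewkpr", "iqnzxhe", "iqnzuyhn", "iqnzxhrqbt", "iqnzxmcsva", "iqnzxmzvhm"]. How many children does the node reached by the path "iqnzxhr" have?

The children of the "iqnzxhr" node are the distinct next characters among strings starting with "iqnzxhr".
Distinct next characters after "iqnzxhr": q.
That node has 1 child edge.

1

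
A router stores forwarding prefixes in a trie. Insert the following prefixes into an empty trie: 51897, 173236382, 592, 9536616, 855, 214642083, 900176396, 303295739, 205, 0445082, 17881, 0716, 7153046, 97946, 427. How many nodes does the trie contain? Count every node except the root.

81

Insert word by word; a character creates a node only if that edge doesn't already exist:
  "51897" → 5 new (5, 1, 8, 9, 7)
  "173236382" → 9 new (1, 7, 3, 2, 3, 6, 3, 8, 2)
  "592" → prefix "5" already present; 2 new (9, 2)
  "9536616" → 7 new (9, 5, 3, 6, 6, 1, 6)
  "855" → 3 new (8, 5, 5)
  "214642083" → 9 new (2, 1, 4, 6, 4, 2, 0, 8, 3)
  "900176396" → prefix "9" already present; 8 new (0, 0, 1, 7, 6, 3, 9, 6)
  "303295739" → 9 new (3, 0, 3, 2, 9, 5, 7, 3, 9)
  "205" → prefix "2" already present; 2 new (0, 5)
  "0445082" → 7 new (0, 4, 4, 5, 0, 8, 2)
  "17881" → prefix "17" already present; 3 new (8, 8, 1)
  "0716" → prefix "0" already present; 3 new (7, 1, 6)
  "7153046" → 7 new (7, 1, 5, 3, 0, 4, 6)
  "97946" → prefix "9" already present; 4 new (7, 9, 4, 6)
  "427" → 3 new (4, 2, 7)
Total nodes = 5 + 9 + 2 + 7 + 3 + 9 + 8 + 9 + 2 + 7 + 3 + 3 + 7 + 4 + 3 = 81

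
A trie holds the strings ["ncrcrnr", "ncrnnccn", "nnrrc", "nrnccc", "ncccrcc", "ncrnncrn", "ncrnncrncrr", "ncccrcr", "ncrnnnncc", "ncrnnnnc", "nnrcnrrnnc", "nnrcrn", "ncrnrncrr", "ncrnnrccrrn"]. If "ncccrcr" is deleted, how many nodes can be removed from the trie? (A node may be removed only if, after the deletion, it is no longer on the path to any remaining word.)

1

A node on "ncccrcr"'s path can go only if nothing else ends at it or branches off below it.
The suffix "r" (1 node) is used only by "ncccrcr"; the node for "ncccrc" still has the child "c", so pruning stops there.
Nodes removed: 1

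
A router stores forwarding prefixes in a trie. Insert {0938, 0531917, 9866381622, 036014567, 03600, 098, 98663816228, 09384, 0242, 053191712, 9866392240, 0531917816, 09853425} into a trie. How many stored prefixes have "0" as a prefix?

Walk to "0"; the words in its subtree are exactly those with that prefix.
Matches: "0242", "03600", "036014567", "0531917", "053191712", "0531917816", "0938", "09384", "098", "09853425"
Count: 10

10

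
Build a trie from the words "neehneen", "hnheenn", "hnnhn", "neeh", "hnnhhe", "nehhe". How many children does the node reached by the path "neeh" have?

Follow the path "neeh" to its node, then look at its outgoing edges.
Distinct next characters after "neeh": n.
That node has 1 child edge.

1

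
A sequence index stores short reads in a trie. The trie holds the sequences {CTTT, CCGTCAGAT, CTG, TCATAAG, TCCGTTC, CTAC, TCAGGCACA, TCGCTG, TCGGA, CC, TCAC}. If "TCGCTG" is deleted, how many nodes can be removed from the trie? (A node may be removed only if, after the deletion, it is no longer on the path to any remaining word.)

A node on "TCGCTG"'s path can go only if nothing else ends at it or branches off below it.
The suffix "CTG" (3 nodes) is used only by "TCGCTG"; the node for "TCG" still has the child "G", so pruning stops there.
Nodes removed: 3

3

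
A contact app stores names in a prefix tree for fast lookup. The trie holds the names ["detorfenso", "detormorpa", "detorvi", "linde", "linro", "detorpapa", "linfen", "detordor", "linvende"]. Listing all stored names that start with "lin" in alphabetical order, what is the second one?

DFS of the "lin" subtree visits, in order: "linde", "linfen", "linro", "linvende"
The 2nd is linfen.

linfen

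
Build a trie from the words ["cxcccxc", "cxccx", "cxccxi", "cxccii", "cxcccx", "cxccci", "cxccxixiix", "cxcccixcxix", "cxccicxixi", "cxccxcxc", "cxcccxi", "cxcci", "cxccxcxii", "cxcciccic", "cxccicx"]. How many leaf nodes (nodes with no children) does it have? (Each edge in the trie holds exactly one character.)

A leaf is a node with no children — equivalently, the end of a word that is not a proper prefix of any other stored word.
Those words: "cxcccixcxix", "cxcccxc", "cxcccxi", "cxcciccic", "cxccicxixi", "cxccii", "cxccxcxc", "cxccxcxii", "cxccxixiix"
Leaf count: 9

9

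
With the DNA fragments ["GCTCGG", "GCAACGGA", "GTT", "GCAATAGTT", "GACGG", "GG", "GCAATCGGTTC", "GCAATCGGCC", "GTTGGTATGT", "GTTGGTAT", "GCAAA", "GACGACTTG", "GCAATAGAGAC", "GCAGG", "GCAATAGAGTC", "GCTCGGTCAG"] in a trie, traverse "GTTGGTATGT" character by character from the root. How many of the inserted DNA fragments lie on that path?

3

Check each prefix of "GTTGGTATGT" against the stored set — each match is an end-marker on the path.
Prefixes of the query that are stored words: "GTT", "GTTGGTAT", "GTTGGTATGT"
Count: 3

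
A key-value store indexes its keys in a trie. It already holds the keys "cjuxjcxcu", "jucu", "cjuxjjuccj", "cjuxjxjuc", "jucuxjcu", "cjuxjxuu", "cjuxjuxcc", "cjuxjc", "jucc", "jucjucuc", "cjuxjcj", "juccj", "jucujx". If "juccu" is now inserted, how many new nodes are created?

"jucc" is already a path in the trie; the remaining "u" must be added.
New nodes needed: |"juccu"| − 4 = 5 − 4 = 1.

1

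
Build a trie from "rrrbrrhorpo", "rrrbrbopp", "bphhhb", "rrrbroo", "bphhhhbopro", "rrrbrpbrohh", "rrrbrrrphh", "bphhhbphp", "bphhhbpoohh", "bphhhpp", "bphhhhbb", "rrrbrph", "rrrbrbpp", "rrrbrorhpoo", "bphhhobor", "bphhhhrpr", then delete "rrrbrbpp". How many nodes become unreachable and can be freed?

2

After clearing the end-marker at "rrrbrbpp", prune upward until reaching a node still needed by another word.
The suffix "pp" (2 nodes) is used only by "rrrbrbpp"; the node for "rrrbrb" still has the child "o", so pruning stops there.
Nodes removed: 2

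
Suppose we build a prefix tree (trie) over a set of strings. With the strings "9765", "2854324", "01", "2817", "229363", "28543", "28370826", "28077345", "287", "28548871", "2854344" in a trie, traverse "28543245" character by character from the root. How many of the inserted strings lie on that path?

2

Traverse "28543245" character by character; count nodes along the way that are marked as word ends.
Prefixes of the query that are stored words: "28543", "2854324"
Count: 2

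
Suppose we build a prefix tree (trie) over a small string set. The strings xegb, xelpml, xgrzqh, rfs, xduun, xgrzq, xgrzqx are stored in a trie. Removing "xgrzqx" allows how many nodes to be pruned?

A node on "xgrzqx"'s path can go only if nothing else ends at it or branches off below it.
The suffix "x" (1 node) is used only by "xgrzqx"; the node for "xgrzq" still has the child "h", so pruning stops there.
Nodes removed: 1

1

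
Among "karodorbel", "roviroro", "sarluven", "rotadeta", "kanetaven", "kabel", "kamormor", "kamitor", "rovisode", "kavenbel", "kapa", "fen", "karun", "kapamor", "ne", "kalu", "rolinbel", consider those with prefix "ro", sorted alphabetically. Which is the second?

rotadeta

Words with prefix "ro", in lexicographic order: "rolinbel", "rotadeta", "roviroro", "rovisode"
Position 2: rotadeta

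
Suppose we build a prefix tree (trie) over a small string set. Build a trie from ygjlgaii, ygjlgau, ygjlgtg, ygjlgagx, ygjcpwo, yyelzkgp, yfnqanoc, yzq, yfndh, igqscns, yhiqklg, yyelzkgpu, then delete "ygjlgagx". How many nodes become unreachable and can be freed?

2

Walk "ygjlgagx" from the leaf back toward the root, removing each node that no remaining word uses.
The suffix "gx" (2 nodes) is used only by "ygjlgagx"; the node for "ygjlga" still has the child "i", so pruning stops there.
Nodes removed: 2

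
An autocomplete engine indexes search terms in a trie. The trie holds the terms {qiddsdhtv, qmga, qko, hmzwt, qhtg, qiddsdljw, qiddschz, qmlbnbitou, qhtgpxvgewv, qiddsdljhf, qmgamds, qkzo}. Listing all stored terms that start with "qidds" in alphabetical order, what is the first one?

Words with prefix "qidds", in lexicographic order: "qiddschz", "qiddsdhtv", "qiddsdljhf", "qiddsdljw"
Position 1: qiddschz

qiddschz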